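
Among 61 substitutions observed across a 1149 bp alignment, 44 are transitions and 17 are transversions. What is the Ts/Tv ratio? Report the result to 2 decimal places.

R = 44/17 = 2.588235… ≈ 2.59 (to 2 d.p.).

2.59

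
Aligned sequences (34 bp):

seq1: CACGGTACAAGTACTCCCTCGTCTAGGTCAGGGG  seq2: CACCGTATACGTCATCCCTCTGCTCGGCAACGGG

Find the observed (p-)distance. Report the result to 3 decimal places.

0.324

The sequences differ at 11 of 34 positions.
p = 11/34 = 0.323529… ≈ 0.324 (to 3 d.p.).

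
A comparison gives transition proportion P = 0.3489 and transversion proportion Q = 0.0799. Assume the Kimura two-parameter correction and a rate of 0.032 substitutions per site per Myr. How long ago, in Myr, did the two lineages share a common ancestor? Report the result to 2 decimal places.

12.43

Under the Kimura two-parameter model, d = −½ ln(1 − 2P − Q) − ¼ ln(1 − 2Q).
1 − 2P − Q = 0.2223, giving −½ ln(0.2223) = 0.751864.
1 − 2Q = 0.8402, giving −¼ ln(0.8402) = 0.043529.
d = 0.751864 + 0.043529 = 0.795393.
Under a molecular clock d = 2μt, so t = d/(2μ) = 0.795393 / (2 × 0.032) = 12.43 Myr.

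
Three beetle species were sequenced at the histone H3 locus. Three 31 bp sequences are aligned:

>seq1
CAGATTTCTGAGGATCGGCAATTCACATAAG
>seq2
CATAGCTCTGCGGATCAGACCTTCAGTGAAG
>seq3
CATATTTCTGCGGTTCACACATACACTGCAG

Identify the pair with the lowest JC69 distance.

seq2 and seq3

seq1–seq2: 11/31 differ, p = 0.355, d = 0.481.
seq1–seq3: 11/31 differ, p = 0.355, d = 0.481.
seq2–seq3: 8/31 differ, p = 0.258, d = 0.316.
The smallest distance is between seq2 and seq3.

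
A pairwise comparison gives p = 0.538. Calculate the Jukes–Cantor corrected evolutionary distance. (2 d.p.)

d = −(3/4) ln(1 − 4p/3) = −0.75 ln(1 − 0.717333) = −0.75 ln(0.282667)
  = −0.75 × (-1.263486) = 0.947615 substitutions/site.

0.95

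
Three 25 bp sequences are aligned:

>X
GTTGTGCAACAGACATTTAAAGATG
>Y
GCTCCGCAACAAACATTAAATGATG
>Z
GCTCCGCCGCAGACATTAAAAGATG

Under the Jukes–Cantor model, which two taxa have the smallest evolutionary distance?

Y and Z

X–Y: 6/25 differ, p = 0.240, d = 0.289.
X–Z: 6/25 differ, p = 0.240, d = 0.289.
Y–Z: 4/25 differ, p = 0.160, d = 0.180.
The smallest distance is between Y and Z.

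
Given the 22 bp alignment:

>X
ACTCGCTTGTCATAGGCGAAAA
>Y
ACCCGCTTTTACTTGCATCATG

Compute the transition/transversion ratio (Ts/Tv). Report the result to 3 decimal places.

Transitions are A↔G and C↔T; transversions are all other mismatches.
Transitions: 2. Transversions: 9.
R = 2/9 = 0.222222… ≈ 0.222 (to 3 d.p.).

0.222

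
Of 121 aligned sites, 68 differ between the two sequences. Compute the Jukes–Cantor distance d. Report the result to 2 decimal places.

p = 68/121 ≈ 0.561983.
d = −(3/4) ln(1 − 4p/3) = −0.75 ln(1 − 0.749311) = −0.75 ln(0.250689)
  = −0.75 × (-1.383542) = 1.037657 substitutions/site.

1.04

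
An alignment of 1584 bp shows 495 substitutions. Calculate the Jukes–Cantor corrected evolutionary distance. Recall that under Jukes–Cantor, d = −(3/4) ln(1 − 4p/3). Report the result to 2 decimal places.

0.40

p = 495/1584 = 0.3125.
d = −(3/4) ln(1 − 4p/3) = −0.75 ln(1 − 0.416667) = −0.75 ln(0.583333)
  = −0.75 × (-0.538997) = 0.404248 substitutions/site.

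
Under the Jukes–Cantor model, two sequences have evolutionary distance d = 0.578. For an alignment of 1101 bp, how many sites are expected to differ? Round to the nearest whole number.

Invert JC69: p = (3/4)(1 − e^(−4d/3)) = 0.75 × (1 − e^(-0.770667)) = 0.75 × (1 − 0.462704) = 0.402972.
Expected differing sites = pL ≈ 0.402972 × 1101 = 443.672172 ≈ 444.

444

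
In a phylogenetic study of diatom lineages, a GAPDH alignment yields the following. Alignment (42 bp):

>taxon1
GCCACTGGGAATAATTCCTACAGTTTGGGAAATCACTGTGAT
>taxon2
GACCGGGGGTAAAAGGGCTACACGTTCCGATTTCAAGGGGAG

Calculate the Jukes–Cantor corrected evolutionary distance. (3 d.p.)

0.693

The sequences differ at 19 of 42 sites, so p = 19/42 ≈ 0.452381.
d = −(3/4) ln(1 − 4p/3) = −0.75 ln(1 − 0.603175) = −0.75 ln(0.396825)
  = −0.75 × (-0.924260) = 0.693195 substitutions/site.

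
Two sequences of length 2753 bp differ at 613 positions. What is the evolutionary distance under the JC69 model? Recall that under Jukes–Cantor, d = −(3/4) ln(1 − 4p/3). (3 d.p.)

p = 613/2753 ≈ 0.222666.
d = −(3/4) ln(1 − 4p/3) = −0.75 ln(1 − 0.296888) = −0.75 ln(0.703112)
  = −0.75 × (-0.352239) = 0.264179 substitutions/site.

0.264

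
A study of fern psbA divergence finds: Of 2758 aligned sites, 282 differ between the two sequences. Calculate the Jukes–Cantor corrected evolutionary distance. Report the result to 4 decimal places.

p = 282/2758 ≈ 0.102248.
d = −(3/4) ln(1 − 4p/3) = −0.75 ln(1 − 0.136331) = −0.75 ln(0.863669)
  = −0.75 × (-0.146566) = 0.109925 substitutions/site.

0.1099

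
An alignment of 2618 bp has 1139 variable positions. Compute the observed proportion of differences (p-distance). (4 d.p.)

0.4351

p = 1139/2618 = 0.435064… ≈ 0.4351 (to 4 d.p.).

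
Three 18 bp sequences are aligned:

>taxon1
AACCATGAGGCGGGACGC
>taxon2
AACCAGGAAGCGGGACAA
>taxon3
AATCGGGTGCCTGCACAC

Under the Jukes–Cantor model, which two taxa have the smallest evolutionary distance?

taxon1 and taxon2

taxon1–taxon2: 4/18 differ, p = 0.222, d = 0.264.
taxon1–taxon3: 8/18 differ, p = 0.444, d = 0.673.
taxon2–taxon3: 8/18 differ, p = 0.444, d = 0.673.
The smallest distance is between taxon1 and taxon2.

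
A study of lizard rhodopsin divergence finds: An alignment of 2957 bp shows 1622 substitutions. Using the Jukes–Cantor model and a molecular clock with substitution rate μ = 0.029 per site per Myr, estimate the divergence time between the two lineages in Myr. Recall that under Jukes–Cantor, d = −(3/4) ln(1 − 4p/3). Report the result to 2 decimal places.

p = 1622/2957 ≈ 0.548529.
d = −(3/4) ln(1 − 4p/3) = −0.75 ln(1 − 0.731372) = −0.75 ln(0.268628)
  = −0.75 × (-1.314428) = 0.985821 substitutions/site.
Under a molecular clock d = 2μt, so t = d/(2μ) = 0.985821 / (2 × 0.029) = 17.00 Myr.

17.00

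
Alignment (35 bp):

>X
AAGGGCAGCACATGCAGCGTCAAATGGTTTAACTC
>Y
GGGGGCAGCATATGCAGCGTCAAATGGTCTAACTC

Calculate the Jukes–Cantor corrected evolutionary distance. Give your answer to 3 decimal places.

The sequences differ at 4 of 35 sites (1, 2, 11, 29), so p = 4/35 ≈ 0.114286.
d = −(3/4) ln(1 − 4p/3) = −0.75 ln(1 − 0.152381) = −0.75 ln(0.847619)
  = −0.75 × (-0.165324) = 0.123993 substitutions/site.

0.124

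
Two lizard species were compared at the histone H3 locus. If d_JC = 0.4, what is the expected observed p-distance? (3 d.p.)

0.310

p = (3/4)(1 − e^(−4d/3)) = 0.75 × (1 − e^(-0.533333)) = 0.75 × (1 − 0.586646) = 0.310016.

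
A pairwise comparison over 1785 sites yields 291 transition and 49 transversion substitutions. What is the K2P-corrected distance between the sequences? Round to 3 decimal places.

0.232

P = 291/1785 ≈ 0.163025 and Q = 49/1785 ≈ 0.027451.
Under the Kimura two-parameter model, d = −½ ln(1 − 2P − Q) − ¼ ln(1 − 2Q).
1 − 2P − Q = 0.646499, giving −½ ln(0.646499) = 0.218092.
1 − 2Q = 0.945098, giving −¼ ln(0.945098) = 0.014117.
d = 0.218092 + 0.014117 = 0.232209.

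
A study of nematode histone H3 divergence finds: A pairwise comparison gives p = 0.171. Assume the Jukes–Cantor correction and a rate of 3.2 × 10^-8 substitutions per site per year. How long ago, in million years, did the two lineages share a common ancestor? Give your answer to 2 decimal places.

d = −(3/4) ln(1 − 4p/3) = −0.75 ln(1 − 0.228) = −0.75 ln(0.772)
  = −0.75 × (-0.258771) = 0.194078 substitutions/site.
Under a molecular clock d = 2μt, so t = d/(2μ) = 0.194078 / (2 × 3.2 × 10^-8) = 3.03 million years.

3.03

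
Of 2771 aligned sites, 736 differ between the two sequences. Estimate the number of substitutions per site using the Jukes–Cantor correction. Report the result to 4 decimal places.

0.3279

p = 736/2771 ≈ 0.265608.
d = −(3/4) ln(1 − 4p/3) = −0.75 ln(1 − 0.354144) = −0.75 ln(0.645856)
  = −0.75 × (-0.437179) = 0.327884 substitutions/site.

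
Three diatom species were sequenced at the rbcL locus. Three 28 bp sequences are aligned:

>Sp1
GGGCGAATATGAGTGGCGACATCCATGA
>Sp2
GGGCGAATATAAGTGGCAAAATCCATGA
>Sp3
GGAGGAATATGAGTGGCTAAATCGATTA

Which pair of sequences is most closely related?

Sp1 and Sp2

Sp1–Sp2: 3/28 differ, p = 0.107, d = 0.116.
Sp1–Sp3: 6/28 differ, p = 0.214, d = 0.252.
Sp2–Sp3: 6/28 differ, p = 0.214, d = 0.252.
The smallest distance is between Sp1 and Sp2.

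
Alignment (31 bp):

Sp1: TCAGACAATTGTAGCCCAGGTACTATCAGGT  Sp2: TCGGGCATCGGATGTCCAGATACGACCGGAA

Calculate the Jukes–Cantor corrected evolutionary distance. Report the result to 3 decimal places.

0.691

The sequences differ at 14 of 31 sites, so p = 14/31 ≈ 0.451613.
d = −(3/4) ln(1 − 4p/3) = −0.75 ln(1 − 0.602151) = −0.75 ln(0.397849)
  = −0.75 × (-0.921683) = 0.691262 substitutions/site.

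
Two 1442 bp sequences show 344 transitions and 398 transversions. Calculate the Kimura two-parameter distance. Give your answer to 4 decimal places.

0.9002

P = 344/1442 ≈ 0.238558 and Q = 398/1442 ≈ 0.276006.
Under the Kimura two-parameter model, d = −½ ln(1 − 2P − Q) − ¼ ln(1 − 2Q).
1 − 2P − Q = 0.246878, giving −½ ln(0.246878) = 0.699430.
1 − 2Q = 0.447988, giving −¼ ln(0.447988) = 0.200747.
d = 0.699430 + 0.200747 = 0.900177.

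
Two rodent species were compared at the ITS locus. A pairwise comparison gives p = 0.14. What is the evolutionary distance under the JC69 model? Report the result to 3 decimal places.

0.155

d = −(3/4) ln(1 − 4p/3) = −0.75 ln(1 − 0.186667) = −0.75 ln(0.813333)
  = −0.75 × (-0.206615) = 0.154961 substitutions/site.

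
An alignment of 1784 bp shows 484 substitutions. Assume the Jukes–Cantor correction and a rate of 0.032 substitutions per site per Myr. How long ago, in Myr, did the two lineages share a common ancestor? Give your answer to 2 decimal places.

5.26

p = 484/1784 ≈ 0.2713.
d = −(3/4) ln(1 − 4p/3) = −0.75 ln(1 − 0.361733) = −0.75 ln(0.638267)
  = −0.75 × (-0.448999) = 0.336749 substitutions/site.
Under a molecular clock d = 2μt, so t = d/(2μ) = 0.336749 / (2 × 0.032) = 5.26 Myr.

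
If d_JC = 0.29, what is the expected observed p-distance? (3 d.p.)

p = (3/4)(1 − e^(−4d/3)) = 0.75 × (1 − e^(-0.386667)) = 0.75 × (1 − 0.679317) = 0.240512.

0.241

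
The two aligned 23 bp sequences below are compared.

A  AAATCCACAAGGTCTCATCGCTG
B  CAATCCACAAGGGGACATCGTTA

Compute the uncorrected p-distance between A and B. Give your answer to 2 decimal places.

The sequences differ at 6 of 23 positions (sites 1, 13, 14, 15, 21, 23).
p = 6/23 = 0.260869… ≈ 0.26 (to 2 d.p.).

0.26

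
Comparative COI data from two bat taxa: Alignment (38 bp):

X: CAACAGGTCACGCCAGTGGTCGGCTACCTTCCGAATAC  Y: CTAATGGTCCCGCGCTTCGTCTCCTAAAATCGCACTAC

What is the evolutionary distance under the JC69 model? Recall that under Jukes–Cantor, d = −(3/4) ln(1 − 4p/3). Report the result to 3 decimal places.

The sequences differ at 16 of 38 sites, so p = 16/38 ≈ 0.421053.
d = −(3/4) ln(1 − 4p/3) = −0.75 ln(1 − 0.561404) = −0.75 ln(0.438596)
  = −0.75 × (-0.824177) = 0.618133 substitutions/site.

0.618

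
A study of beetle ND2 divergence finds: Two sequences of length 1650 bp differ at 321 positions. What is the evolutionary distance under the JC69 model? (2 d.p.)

0.23

p = 321/1650 ≈ 0.194545.
d = −(3/4) ln(1 − 4p/3) = −0.75 ln(1 − 0.259393) = −0.75 ln(0.740607)
  = −0.75 × (-0.300285) = 0.225214 substitutions/site.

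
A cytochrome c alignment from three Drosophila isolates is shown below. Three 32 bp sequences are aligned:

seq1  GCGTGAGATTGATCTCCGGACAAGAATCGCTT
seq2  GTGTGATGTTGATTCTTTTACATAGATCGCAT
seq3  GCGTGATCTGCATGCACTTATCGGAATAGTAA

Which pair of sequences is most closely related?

seq1–seq2: 13/32 differ, p = 0.406, d = 0.585.
seq1–seq3: 16/32 differ, p = 0.500, d = 0.824.
seq2–seq3: 15/32 differ, p = 0.469, d = 0.736.
The smallest distance is between seq1 and seq2.

seq1 and seq2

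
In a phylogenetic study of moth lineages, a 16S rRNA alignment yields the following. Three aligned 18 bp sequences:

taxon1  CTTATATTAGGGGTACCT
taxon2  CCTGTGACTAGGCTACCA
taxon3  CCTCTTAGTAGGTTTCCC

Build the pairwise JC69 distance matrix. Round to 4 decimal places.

taxon1–taxon2: 9/18 sites differ → p = 0.5, d = −0.75 ln(1 − 0.666667) = 0.823960 ≈ 0.8240.
taxon1–taxon3: 10/18 sites differ → p ≈ 0.555556, d = −0.75 ln(1 − 0.740741) = 1.012446 ≈ 1.0124.
taxon2–taxon3: 6/18 sites differ → p ≈ 0.333333, d = −0.75 ln(1 − 0.444444) = 0.440839 ≈ 0.4408.

d(taxon1,taxon2) = 0.8240, d(taxon1,taxon3) = 1.0124, d(taxon2,taxon3) = 0.4408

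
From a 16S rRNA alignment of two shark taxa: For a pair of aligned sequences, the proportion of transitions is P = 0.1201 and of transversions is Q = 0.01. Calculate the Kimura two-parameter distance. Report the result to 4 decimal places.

0.1490

Under the Kimura two-parameter model, d = −½ ln(1 − 2P − Q) − ¼ ln(1 − 2Q).
1 − 2P − Q = 0.7498, giving −½ ln(0.7498) = 0.143974.
1 − 2Q = 0.98, giving −¼ ln(0.98) = 0.005051.
d = 0.143974 + 0.005051 = 0.149025.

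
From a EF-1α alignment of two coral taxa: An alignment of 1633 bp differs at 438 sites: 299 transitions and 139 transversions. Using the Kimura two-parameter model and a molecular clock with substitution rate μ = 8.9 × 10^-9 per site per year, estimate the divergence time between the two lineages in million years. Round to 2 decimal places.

19.48

P = 299/1633 ≈ 0.183099 and Q = 139/1633 ≈ 0.085119.
Under the Kimura two-parameter model, d = −½ ln(1 − 2P − Q) − ¼ ln(1 − 2Q).
1 − 2P − Q = 0.548683, giving −½ ln(0.548683) = 0.300117.
1 − 2Q = 0.829762, giving −¼ ln(0.829762) = 0.046654.
d = 0.300117 + 0.046654 = 0.346771.
Under a molecular clock d = 2μt, so t = d/(2μ) = 0.346771 / (2 × 8.9 × 10^-9) = 19.48 million years.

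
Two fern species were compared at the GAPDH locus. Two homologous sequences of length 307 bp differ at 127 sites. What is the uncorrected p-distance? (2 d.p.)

p = 127/307 = 0.413680… ≈ 0.41 (to 2 d.p.).

0.41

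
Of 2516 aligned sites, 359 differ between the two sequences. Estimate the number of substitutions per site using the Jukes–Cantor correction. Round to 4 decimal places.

0.1583

p = 359/2516 ≈ 0.142687.
d = −(3/4) ln(1 − 4p/3) = −0.75 ln(1 − 0.190249) = −0.75 ln(0.809751)
  = −0.75 × (-0.211028) = 0.158271 substitutions/site.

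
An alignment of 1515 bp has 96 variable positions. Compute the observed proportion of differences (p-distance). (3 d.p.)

0.063

p = 96/1515 = 0.063366… ≈ 0.063 (to 3 d.p.).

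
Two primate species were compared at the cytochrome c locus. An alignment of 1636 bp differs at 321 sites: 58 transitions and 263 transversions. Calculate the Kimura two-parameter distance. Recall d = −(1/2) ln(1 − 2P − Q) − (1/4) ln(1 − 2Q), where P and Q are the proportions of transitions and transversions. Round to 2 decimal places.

P = 58/1636 ≈ 0.035452 and Q = 263/1636 ≈ 0.160758.
Under the Kimura two-parameter model, d = −½ ln(1 − 2P − Q) − ¼ ln(1 − 2Q).
1 − 2P − Q = 0.768338, giving −½ ln(0.768338) = 0.131763.
1 − 2Q = 0.678484, giving −¼ ln(0.678484) = 0.096974.
d = 0.131763 + 0.096974 = 0.228737.

0.23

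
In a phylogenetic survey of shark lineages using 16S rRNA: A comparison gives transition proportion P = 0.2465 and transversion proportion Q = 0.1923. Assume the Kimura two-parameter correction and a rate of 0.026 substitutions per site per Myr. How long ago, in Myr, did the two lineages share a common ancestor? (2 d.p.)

13.45

Under the Kimura two-parameter model, d = −½ ln(1 − 2P − Q) − ¼ ln(1 − 2Q).
1 − 2P − Q = 0.3147, giving −½ ln(0.3147) = 0.578068.
1 − 2Q = 0.6154, giving −¼ ln(0.6154) = 0.121371.
d = 0.578068 + 0.121371 = 0.699439.
Under a molecular clock d = 2μt, so t = d/(2μ) = 0.699439 / (2 × 0.026) = 13.45 Myr.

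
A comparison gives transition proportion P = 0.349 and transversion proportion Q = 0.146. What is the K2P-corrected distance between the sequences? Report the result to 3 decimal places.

Under the Kimura two-parameter model, d = −½ ln(1 − 2P − Q) − ¼ ln(1 − 2Q).
1 − 2P − Q = 0.156, giving −½ ln(0.156) = 0.928950.
1 − 2Q = 0.708, giving −¼ ln(0.708) = 0.086328.
d = 0.928950 + 0.086328 = 1.015278.

1.015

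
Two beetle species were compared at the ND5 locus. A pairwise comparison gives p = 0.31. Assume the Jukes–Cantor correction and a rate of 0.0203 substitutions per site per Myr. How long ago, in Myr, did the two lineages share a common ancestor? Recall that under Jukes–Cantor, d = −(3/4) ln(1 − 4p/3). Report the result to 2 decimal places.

d = −(3/4) ln(1 − 4p/3) = −0.75 ln(1 − 0.413333) = −0.75 ln(0.586667)
  = −0.75 × (-0.533298) = 0.399974 substitutions/site.
Under a molecular clock d = 2μt, so t = d/(2μ) = 0.399974 / (2 × 0.0203) = 9.85 Myr.

9.85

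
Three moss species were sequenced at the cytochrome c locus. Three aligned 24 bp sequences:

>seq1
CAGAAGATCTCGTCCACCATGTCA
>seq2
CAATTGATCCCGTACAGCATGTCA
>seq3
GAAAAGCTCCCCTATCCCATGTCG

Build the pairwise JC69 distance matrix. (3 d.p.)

seq1–seq2: 6/24 sites differ → p = 0.25, d = −0.75 ln(1 − 0.333333) = 0.304098 ≈ 0.304.
seq1–seq3: 9/24 sites differ → p = 0.375, d = −0.75 ln(1 − 0.5) = 0.519860 ≈ 0.520.
seq2–seq3: 9/24 sites differ → p = 0.375, d = −0.75 ln(1 − 0.5) = 0.519860 ≈ 0.520.

d(seq1,seq2) = 0.304, d(seq1,seq3) = 0.520, d(seq2,seq3) = 0.520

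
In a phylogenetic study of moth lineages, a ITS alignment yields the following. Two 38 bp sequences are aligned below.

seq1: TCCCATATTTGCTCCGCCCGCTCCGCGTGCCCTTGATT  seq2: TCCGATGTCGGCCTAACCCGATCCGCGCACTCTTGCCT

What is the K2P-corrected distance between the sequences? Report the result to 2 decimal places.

Of 38 sites, 9 differences are transitions and 5 are transversions, so P = 9/38 ≈ 0.236842 and Q = 5/38 ≈ 0.131579.
Under the Kimura two-parameter model, d = −½ ln(1 − 2P − Q) − ¼ ln(1 − 2Q).
1 − 2P − Q = 0.394737, giving −½ ln(0.394737) = 0.464768.
1 − 2Q = 0.736842, giving −¼ ln(0.736842) = 0.076345.
d = 0.464768 + 0.076345 = 0.541113.

0.54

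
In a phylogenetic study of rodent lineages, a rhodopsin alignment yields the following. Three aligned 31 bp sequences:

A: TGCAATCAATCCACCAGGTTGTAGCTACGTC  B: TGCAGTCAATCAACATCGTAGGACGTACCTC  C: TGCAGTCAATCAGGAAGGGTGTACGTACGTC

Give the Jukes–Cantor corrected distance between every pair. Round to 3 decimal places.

d(A,B) = 0.422, d(A,C) = 0.316, d(B,C) = 0.316

A–B: 10/31 sites differ → p ≈ 0.322581, d = −0.75 ln(1 − 0.430108) = 0.421731 ≈ 0.422.
A–C: 8/31 sites differ → p ≈ 0.258065, d = −0.75 ln(1 − 0.344087) = 0.316295 ≈ 0.316.
B–C: 8/31 sites differ → p ≈ 0.258065, d = −0.75 ln(1 − 0.344087) = 0.316295 ≈ 0.316.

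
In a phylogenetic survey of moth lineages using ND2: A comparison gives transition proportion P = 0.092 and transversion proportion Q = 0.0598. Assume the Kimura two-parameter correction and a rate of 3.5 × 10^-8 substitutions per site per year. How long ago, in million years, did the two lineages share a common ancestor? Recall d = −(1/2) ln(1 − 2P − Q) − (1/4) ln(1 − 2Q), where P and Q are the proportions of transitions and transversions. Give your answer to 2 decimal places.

Under the Kimura two-parameter model, d = −½ ln(1 − 2P − Q) − ¼ ln(1 − 2Q).
1 − 2P − Q = 0.7562, giving −½ ln(0.7562) = 0.139725.
1 − 2Q = 0.8804, giving −¼ ln(0.8804) = 0.031845.
d = 0.139725 + 0.031845 = 0.171570.
Under a molecular clock d = 2μt, so t = d/(2μ) = 0.171570 / (2 × 3.5 × 10^-8) = 2.45 million years.

2.45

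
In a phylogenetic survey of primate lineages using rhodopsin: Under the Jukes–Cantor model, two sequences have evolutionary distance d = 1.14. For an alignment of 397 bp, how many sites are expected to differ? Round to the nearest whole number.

233

Invert JC69: p = (3/4)(1 − e^(−4d/3)) = 0.75 × (1 − e^(-1.52)) = 0.75 × (1 − 0.218712) = 0.585966.
Expected differing sites = pL ≈ 0.585966 × 397 = 232.628502 ≈ 233.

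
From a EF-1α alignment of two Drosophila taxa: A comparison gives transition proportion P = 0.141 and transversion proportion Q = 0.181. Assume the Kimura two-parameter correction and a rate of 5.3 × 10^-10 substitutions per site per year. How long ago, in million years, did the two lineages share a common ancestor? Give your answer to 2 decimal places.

Under the Kimura two-parameter model, d = −½ ln(1 − 2P − Q) − ¼ ln(1 − 2Q).
1 − 2P − Q = 0.537, giving −½ ln(0.537) = 0.310879.
1 − 2Q = 0.638, giving −¼ ln(0.638) = 0.112354.
d = 0.310879 + 0.112354 = 0.423233.
Under a molecular clock d = 2μt, so t = d/(2μ) = 0.423233 / (2 × 5.3 × 10^-10) = 399.28 million years.

399.28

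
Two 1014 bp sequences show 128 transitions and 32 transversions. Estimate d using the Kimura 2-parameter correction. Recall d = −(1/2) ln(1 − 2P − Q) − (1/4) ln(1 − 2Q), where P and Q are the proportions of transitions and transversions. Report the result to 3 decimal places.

P = 128/1014 ≈ 0.126233 and Q = 32/1014 ≈ 0.031558.
Under the Kimura two-parameter model, d = −½ ln(1 − 2P − Q) − ¼ ln(1 − 2Q).
1 − 2P − Q = 0.715976, giving −½ ln(0.715976) = 0.167054.
1 − 2Q = 0.936884, giving −¼ ln(0.936884) = 0.016299.
d = 0.167054 + 0.016299 = 0.183353.

0.183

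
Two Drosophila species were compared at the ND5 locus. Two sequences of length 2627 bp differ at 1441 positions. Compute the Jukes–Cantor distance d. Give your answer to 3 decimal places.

p = 1441/2627 ≈ 0.548534.
d = −(3/4) ln(1 − 4p/3) = −0.75 ln(1 − 0.731379) = −0.75 ln(0.268621)
  = −0.75 × (-1.314454) = 0.985841 substitutions/site.

0.986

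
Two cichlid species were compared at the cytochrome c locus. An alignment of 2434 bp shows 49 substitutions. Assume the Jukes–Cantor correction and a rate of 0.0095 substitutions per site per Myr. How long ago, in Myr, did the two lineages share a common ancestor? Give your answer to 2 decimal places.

1.07

p = 49/2434 ≈ 0.020131.
d = −(3/4) ln(1 − 4p/3) = −0.75 ln(1 − 0.026841) = −0.75 ln(0.973159)
  = −0.75 × (-0.027208) = 0.020406 substitutions/site.
Under a molecular clock d = 2μt, so t = d/(2μ) = 0.020406 / (2 × 0.0095) = 1.07 Myr.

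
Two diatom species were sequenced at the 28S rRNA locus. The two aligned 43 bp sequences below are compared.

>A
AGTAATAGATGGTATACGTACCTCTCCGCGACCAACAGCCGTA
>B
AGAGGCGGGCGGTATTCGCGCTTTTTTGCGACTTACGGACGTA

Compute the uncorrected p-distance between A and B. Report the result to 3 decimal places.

The sequences differ at 18 of 43 positions.
p = 18/43 = 0.418604… ≈ 0.419 (to 3 d.p.).

0.419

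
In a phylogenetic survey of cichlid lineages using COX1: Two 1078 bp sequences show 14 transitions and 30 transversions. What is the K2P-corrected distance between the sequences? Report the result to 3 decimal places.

0.042

P = 14/1078 ≈ 0.012987 and Q = 30/1078 ≈ 0.027829.
Under the Kimura two-parameter model, d = −½ ln(1 − 2P − Q) − ¼ ln(1 − 2Q).
1 − 2P − Q = 0.946197, giving −½ ln(0.946197) = 0.027652.
1 − 2Q = 0.944342, giving −¼ ln(0.944342) = 0.014317.
d = 0.027652 + 0.014317 = 0.041969.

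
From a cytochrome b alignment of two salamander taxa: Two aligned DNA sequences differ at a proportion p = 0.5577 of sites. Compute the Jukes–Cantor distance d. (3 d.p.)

d = −(3/4) ln(1 − 4p/3) = −0.75 ln(1 − 0.7436) = −0.75 ln(0.2564)
  = −0.75 × (-1.361017) = 1.020763 substitutions/site.

1.021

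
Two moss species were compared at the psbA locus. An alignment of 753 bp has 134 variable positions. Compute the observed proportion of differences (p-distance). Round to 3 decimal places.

p = 134/753 = 0.177954… ≈ 0.178 (to 3 d.p.).

0.178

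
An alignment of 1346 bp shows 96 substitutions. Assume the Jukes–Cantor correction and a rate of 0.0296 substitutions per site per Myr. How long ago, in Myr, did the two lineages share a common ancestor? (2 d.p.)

p = 96/1346 ≈ 0.071322.
d = −(3/4) ln(1 − 4p/3) = −0.75 ln(1 − 0.095096) = −0.75 ln(0.904904)
  = −0.75 × (-0.099926) = 0.074945 substitutions/site.
Under a molecular clock d = 2μt, so t = d/(2μ) = 0.074945 / (2 × 0.0296) = 1.27 Myr.

1.27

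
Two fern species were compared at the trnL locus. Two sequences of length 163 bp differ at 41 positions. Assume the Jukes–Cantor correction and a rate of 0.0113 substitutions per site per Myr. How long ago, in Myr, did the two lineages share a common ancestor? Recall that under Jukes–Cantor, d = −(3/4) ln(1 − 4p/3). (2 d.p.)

13.56

p = 41/163 ≈ 0.251534.
d = −(3/4) ln(1 − 4p/3) = −0.75 ln(1 − 0.335379) = −0.75 ln(0.664621)
  = −0.75 × (-0.408538) = 0.306404 substitutions/site.
Under a molecular clock d = 2μt, so t = d/(2μ) = 0.306404 / (2 × 0.0113) = 13.56 Myr.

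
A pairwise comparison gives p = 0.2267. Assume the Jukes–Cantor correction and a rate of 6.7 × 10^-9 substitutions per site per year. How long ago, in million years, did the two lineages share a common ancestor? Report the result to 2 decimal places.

20.14

d = −(3/4) ln(1 − 4p/3) = −0.75 ln(1 − 0.302267) = −0.75 ln(0.697733)
  = −0.75 × (-0.359919) = 0.269939 substitutions/site.
Under a molecular clock d = 2μt, so t = d/(2μ) = 0.269939 / (2 × 6.7 × 10^-9) = 20.14 million years.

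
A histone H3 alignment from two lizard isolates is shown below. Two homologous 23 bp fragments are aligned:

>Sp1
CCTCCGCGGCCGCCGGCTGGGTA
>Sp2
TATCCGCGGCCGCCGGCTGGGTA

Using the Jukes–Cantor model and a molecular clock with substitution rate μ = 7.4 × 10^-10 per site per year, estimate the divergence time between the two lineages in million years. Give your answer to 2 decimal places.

The sequences differ at 2 of 23 sites (1, 2), so p = 2/23 ≈ 0.086957.
d = −(3/4) ln(1 − 4p/3) = −0.75 ln(1 − 0.115943) = −0.75 ln(0.884057)
  = −0.75 × (-0.123234) = 0.092426 substitutions/site.
Under a molecular clock d = 2μt, so t = d/(2μ) = 0.092426 / (2 × 7.4 × 10^-10) = 62.45 million years.

62.45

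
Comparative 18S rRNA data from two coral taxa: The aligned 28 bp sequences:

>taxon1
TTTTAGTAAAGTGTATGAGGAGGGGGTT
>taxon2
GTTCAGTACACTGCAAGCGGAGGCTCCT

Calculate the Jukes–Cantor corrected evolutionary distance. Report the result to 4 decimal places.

0.5565

The sequences differ at 11 of 28 sites, so p = 11/28 ≈ 0.392857.
d = −(3/4) ln(1 − 4p/3) = −0.75 ln(1 − 0.523809) = −0.75 ln(0.476191)
  = −0.75 × (-0.741936) = 0.556452 substitutions/site.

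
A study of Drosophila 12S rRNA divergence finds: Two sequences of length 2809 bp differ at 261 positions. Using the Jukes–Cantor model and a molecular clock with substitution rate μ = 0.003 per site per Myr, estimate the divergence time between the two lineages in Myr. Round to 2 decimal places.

16.53

p = 261/2809 ≈ 0.092916.
d = −(3/4) ln(1 − 4p/3) = −0.75 ln(1 − 0.123888) = −0.75 ln(0.876112)
  = −0.75 × (-0.132261) = 0.099196 substitutions/site.
Under a molecular clock d = 2μt, so t = d/(2μ) = 0.099196 / (2 × 0.003) = 16.53 Myr.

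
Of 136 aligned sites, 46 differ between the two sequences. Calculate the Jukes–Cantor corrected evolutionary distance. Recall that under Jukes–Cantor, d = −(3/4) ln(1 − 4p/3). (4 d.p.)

p = 46/136 ≈ 0.338235.
d = −(3/4) ln(1 − 4p/3) = −0.75 ln(1 − 0.45098) = −0.75 ln(0.54902)
  = −0.75 × (-0.599620) = 0.449715 substitutions/site.

0.4497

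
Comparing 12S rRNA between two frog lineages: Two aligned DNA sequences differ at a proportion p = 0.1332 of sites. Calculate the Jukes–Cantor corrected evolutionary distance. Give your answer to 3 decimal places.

d = −(3/4) ln(1 − 4p/3) = −0.75 ln(1 − 0.1776) = −0.75 ln(0.8224)
  = −0.75 × (-0.195528) = 0.146646 substitutions/site.

0.147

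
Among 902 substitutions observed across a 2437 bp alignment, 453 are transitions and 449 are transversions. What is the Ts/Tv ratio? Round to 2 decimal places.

1.01

R = 453/449 = 1.008908… ≈ 1.01 (to 2 d.p.).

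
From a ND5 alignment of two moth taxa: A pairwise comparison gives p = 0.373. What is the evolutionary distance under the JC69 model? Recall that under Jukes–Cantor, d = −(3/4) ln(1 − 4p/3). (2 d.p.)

d = −(3/4) ln(1 − 4p/3) = −0.75 ln(1 − 0.497333) = −0.75 ln(0.502667)
  = −0.75 × (-0.687827) = 0.515870 substitutions/site.

0.52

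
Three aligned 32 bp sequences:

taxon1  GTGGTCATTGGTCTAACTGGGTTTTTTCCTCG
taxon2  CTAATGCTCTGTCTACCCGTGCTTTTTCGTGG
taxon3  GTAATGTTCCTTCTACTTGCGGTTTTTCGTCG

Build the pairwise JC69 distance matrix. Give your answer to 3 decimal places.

taxon1–taxon2: 13/32 sites differ → p = 0.40625, d = −0.75 ln(1 − 0.541667) = 0.585119 ≈ 0.585.
taxon1–taxon3: 12/32 sites differ → p = 0.375, d = −0.75 ln(1 − 0.5) = 0.519860 ≈ 0.520.
taxon2–taxon3: 9/32 sites differ → p = 0.28125, d = −0.75 ln(1 − 0.375) = 0.352503 ≈ 0.353.

d(taxon1,taxon2) = 0.585, d(taxon1,taxon3) = 0.520, d(taxon2,taxon3) = 0.353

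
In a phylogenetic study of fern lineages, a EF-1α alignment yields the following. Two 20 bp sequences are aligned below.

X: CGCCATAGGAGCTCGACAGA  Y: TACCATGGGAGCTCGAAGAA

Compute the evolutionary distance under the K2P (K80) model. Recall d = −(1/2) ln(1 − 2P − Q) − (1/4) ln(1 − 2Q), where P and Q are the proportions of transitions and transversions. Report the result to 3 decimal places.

0.426

Of 20 sites, 5 differences are transitions and 1 are transversions, so P = 5/20 = 0.25 and Q = 1/20 = 0.05.
Under the Kimura two-parameter model, d = −½ ln(1 − 2P − Q) − ¼ ln(1 − 2Q).
1 − 2P − Q = 0.45, giving −½ ln(0.45) = 0.399254.
1 − 2Q = 0.9, giving −¼ ln(0.9) = 0.026340.
d = 0.399254 + 0.026340 = 0.425594.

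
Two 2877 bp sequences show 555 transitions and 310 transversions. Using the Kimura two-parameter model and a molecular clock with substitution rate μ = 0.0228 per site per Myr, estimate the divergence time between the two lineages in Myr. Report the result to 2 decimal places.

8.79

P = 555/2877 ≈ 0.192909 and Q = 310/2877 ≈ 0.107751.
Under the Kimura two-parameter model, d = −½ ln(1 − 2P − Q) − ¼ ln(1 − 2Q).
1 − 2P − Q = 0.506431, giving −½ ln(0.506431) = 0.340184.
1 − 2Q = 0.784498, giving −¼ ln(0.784498) = 0.060678.
d = 0.340184 + 0.060678 = 0.400862.
Under a molecular clock d = 2μt, so t = d/(2μ) = 0.400862 / (2 × 0.0228) = 8.79 Myr.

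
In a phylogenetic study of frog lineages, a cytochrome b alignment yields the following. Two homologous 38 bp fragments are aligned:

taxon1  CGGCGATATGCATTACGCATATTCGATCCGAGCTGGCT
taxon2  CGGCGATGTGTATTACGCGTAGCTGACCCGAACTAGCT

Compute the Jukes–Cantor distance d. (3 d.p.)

0.285

The sequences differ at 9 of 38 sites (8, 11, 19, 22, 23, 24, 27, 32, 35), so p = 9/38 ≈ 0.236842.
d = −(3/4) ln(1 − 4p/3) = −0.75 ln(1 − 0.315789) = −0.75 ln(0.684211)
  = −0.75 × (-0.379489) = 0.284617 substitutions/site.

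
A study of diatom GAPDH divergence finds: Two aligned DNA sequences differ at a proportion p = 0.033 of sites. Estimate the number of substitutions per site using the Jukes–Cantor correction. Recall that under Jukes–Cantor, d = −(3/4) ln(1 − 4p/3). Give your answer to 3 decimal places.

0.034

d = −(3/4) ln(1 − 4p/3) = −0.75 ln(1 − 0.044) = −0.75 ln(0.956)
  = −0.75 × (-0.044997) = 0.033748 substitutions/site.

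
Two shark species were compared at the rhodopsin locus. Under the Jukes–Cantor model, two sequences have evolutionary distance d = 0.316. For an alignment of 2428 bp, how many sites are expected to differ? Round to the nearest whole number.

626

Invert JC69: p = (3/4)(1 − e^(−4d/3)) = 0.75 × (1 − e^(-0.421333)) = 0.75 × (1 − 0.656172) = 0.257871.
Expected differing sites = pL ≈ 0.257871 × 2428 = 626.110788 ≈ 626.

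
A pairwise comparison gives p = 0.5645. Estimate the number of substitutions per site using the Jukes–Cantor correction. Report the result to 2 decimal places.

d = −(3/4) ln(1 − 4p/3) = −0.75 ln(1 − 0.752667) = −0.75 ln(0.247333)
  = −0.75 × (-1.397020) = 1.047765 substitutions/site.

1.05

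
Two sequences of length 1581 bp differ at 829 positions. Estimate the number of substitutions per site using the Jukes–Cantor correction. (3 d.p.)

p = 829/1581 ≈ 0.524352.
d = −(3/4) ln(1 − 4p/3) = −0.75 ln(1 − 0.699136) = −0.75 ln(0.300864)
  = −0.75 × (-1.201097) = 0.900823 substitutions/site.

0.901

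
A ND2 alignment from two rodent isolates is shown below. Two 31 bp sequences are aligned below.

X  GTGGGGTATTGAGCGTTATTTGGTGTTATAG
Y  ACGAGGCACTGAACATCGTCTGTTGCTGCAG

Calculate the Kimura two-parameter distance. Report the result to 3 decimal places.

Of 31 sites, 13 differences are transitions and 1 are transversions, so P = 13/31 ≈ 0.419355 and Q = 1/31 ≈ 0.032258.
Under the Kimura two-parameter model, d = −½ ln(1 − 2P − Q) − ¼ ln(1 − 2Q).
1 − 2P − Q = 0.129032, giving −½ ln(0.129032) = 1.023847.
1 − 2Q = 0.935484, giving −¼ ln(0.935484) = 0.016673.
d = 1.023847 + 0.016673 = 1.040520.

1.041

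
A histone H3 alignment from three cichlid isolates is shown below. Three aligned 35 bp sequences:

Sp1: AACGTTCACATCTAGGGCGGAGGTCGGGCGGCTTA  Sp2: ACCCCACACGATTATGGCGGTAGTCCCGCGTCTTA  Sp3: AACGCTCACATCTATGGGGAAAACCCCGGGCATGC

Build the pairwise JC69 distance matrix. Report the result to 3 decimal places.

d(Sp1,Sp2) = 0.513, d(Sp1,Sp3) = 0.572, d(Sp2,Sp3) = 0.705

Sp1–Sp2: 13/35 sites differ → p ≈ 0.371429, d = −0.75 ln(1 − 0.495239) = 0.512753 ≈ 0.513.
Sp1–Sp3: 14/35 sites differ → p = 0.4, d = −0.75 ln(1 − 0.533333) = 0.571605 ≈ 0.572.
Sp2–Sp3: 16/35 sites differ → p ≈ 0.457143, d = −0.75 ln(1 − 0.609524) = 0.705292 ≈ 0.705.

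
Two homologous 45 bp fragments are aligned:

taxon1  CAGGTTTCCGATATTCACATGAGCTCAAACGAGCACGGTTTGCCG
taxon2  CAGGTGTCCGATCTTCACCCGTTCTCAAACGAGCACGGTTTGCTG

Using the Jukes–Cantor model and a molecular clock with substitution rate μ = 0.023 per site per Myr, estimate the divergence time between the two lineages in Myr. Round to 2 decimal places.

The sequences differ at 7 of 45 sites (6, 13, 19, 20, 22, 23, 44), so p = 7/45 ≈ 0.155556.
d = −(3/4) ln(1 − 4p/3) = −0.75 ln(1 − 0.207408) = −0.75 ln(0.792592)
  = −0.75 × (-0.232447) = 0.174335 substitutions/site.
Under a molecular clock d = 2μt, so t = d/(2μ) = 0.174335 / (2 × 0.023) = 3.79 Myr.

3.79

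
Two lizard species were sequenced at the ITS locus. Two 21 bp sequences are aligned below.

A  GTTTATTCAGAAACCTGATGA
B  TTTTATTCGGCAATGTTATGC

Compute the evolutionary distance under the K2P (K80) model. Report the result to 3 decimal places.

0.441

Of 21 sites, 2 differences are transitions and 5 are transversions, so P = 2/21 ≈ 0.095238 and Q = 5/21 ≈ 0.238095.
Under the Kimura two-parameter model, d = −½ ln(1 − 2P − Q) − ¼ ln(1 − 2Q).
1 − 2P − Q = 0.571429, giving −½ ln(0.571429) = 0.279808.
1 − 2Q = 0.52381, giving −¼ ln(0.52381) = 0.161657.
d = 0.279808 + 0.161657 = 0.441465.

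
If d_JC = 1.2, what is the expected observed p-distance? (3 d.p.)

0.599

p = (3/4)(1 − e^(−4d/3)) = 0.75 × (1 − e^(-1.6)) = 0.75 × (1 − 0.201897) = 0.598577.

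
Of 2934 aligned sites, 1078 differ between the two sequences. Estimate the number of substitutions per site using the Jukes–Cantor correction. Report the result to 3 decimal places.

0.505

p = 1078/2934 ≈ 0.367416.
d = −(3/4) ln(1 − 4p/3) = −0.75 ln(1 − 0.489888) = −0.75 ln(0.510112)
  = −0.75 × (-0.673125) = 0.504844 substitutions/site.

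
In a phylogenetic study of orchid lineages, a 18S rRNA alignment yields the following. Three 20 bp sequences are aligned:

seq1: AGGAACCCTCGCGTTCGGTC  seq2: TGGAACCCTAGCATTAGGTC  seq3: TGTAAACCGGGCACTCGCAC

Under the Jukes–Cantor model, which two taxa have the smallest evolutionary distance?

seq1–seq2: 4/20 differ, p = 0.200, d = 0.233.
seq1–seq3: 9/20 differ, p = 0.450, d = 0.687.
seq2–seq3: 8/20 differ, p = 0.400, d = 0.572.
The smallest distance is between seq1 and seq2.

seq1 and seq2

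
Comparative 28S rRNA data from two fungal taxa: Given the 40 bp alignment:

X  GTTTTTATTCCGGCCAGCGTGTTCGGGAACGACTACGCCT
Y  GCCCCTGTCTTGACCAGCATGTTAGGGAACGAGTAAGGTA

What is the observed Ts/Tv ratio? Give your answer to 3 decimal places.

2.200

Transitions are A↔G and C↔T; transversions are all other mismatches.
Transitions: 11. Transversions: 5.
R = 11/5 = 2.200.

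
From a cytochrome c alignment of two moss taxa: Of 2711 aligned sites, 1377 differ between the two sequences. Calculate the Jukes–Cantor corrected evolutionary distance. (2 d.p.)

0.85

p = 1377/2711 ≈ 0.507931.
d = −(3/4) ln(1 − 4p/3) = −0.75 ln(1 − 0.677241) = −0.75 ln(0.322759)
  = −0.75 × (-1.130849) = 0.848137 substitutions/site.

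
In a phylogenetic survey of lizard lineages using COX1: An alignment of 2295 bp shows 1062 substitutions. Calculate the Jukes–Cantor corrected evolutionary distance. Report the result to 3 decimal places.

p = 1062/2295 ≈ 0.462745.
d = −(3/4) ln(1 − 4p/3) = −0.75 ln(1 − 0.616993) = −0.75 ln(0.383007)
  = −0.75 × (-0.959702) = 0.719777 substitutions/site.

0.720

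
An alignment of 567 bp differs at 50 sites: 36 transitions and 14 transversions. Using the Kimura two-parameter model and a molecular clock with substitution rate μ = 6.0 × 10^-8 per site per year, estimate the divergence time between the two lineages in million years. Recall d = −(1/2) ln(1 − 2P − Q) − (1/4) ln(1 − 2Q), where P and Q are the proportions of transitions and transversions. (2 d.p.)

0.79

P = 36/567 ≈ 0.063492 and Q = 14/567 ≈ 0.024691.
Under the Kimura two-parameter model, d = −½ ln(1 − 2P − Q) − ¼ ln(1 − 2Q).
1 − 2P − Q = 0.848325, giving −½ ln(0.848325) = 0.082246.
1 − 2Q = 0.950618, giving −¼ ln(0.950618) = 0.012661.
d = 0.082246 + 0.012661 = 0.094907.
Under a molecular clock d = 2μt, so t = d/(2μ) = 0.094907 / (2 × 6.0 × 10^-8) = 0.79 million years.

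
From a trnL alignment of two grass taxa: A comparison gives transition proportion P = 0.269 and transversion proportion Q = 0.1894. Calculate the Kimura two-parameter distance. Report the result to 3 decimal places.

Under the Kimura two-parameter model, d = −½ ln(1 − 2P − Q) − ¼ ln(1 − 2Q).
1 − 2P − Q = 0.2726, giving −½ ln(0.2726) = 0.649875.
1 − 2Q = 0.6212, giving −¼ ln(0.6212) = 0.119026.
d = 0.649875 + 0.119026 = 0.768901.

0.769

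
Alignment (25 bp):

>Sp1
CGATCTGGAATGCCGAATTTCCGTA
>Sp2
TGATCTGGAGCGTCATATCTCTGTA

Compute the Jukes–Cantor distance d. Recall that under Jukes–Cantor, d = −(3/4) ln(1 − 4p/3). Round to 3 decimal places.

The sequences differ at 8 of 25 sites (1, 10, 11, 13, 15, 16, 19, 22), so p = 8/25 = 0.32.
d = −(3/4) ln(1 − 4p/3) = −0.75 ln(1 − 0.426667) = −0.75 ln(0.573333)
  = −0.75 × (-0.556289) = 0.417217 substitutions/site.

0.417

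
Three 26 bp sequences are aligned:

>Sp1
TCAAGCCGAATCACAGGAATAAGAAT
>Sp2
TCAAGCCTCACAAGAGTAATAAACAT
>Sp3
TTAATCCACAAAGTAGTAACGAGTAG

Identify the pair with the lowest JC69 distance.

Sp1 and Sp2

Sp1–Sp2: 8/26 differ, p = 0.308, d = 0.396.
Sp1–Sp3: 13/26 differ, p = 0.500, d = 0.824.
Sp2–Sp3: 11/26 differ, p = 0.423, d = 0.623.
The smallest distance is between Sp1 and Sp2.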